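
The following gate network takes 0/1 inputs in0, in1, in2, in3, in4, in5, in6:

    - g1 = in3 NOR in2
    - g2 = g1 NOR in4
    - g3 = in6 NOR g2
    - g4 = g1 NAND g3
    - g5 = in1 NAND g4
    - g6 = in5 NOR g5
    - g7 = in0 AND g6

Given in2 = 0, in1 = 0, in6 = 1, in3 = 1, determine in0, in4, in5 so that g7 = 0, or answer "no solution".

in0=1, in4=0, in5=1

g7 = in0 AND g6 must be 0, so at least one of in0, g6 is 0.
Check with in2 = 0, in1 = 0, in6 = 1, in3 = 1 and in0=1, in4=0, in5=1:
g1 = in3 NOR in2 = 1 NOR 0 = 0
g2 = g1 NOR in4 = 0 NOR 0 = 1
g3 = in6 NOR g2 = 1 NOR 1 = 0
g4 = g1 NAND g3 = 0 NAND 0 = 1
g5 = in1 NAND g4 = 0 NAND 1 = 1
g6 = in5 NOR g5 = 1 NOR 1 = 0
g7 = in0 AND g6 = 1 AND 0 = 0
So g7 = 0.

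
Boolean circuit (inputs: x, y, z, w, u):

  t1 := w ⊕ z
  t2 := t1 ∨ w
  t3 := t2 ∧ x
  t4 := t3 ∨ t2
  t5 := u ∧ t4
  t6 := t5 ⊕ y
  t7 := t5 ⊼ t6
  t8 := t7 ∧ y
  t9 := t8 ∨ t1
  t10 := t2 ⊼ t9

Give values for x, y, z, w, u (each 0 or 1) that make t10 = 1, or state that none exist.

t10 = t2 ⊼ t9 must be 1, so at least one of t2, t9 is 0.
Check with x=0 y=1 z=0 w=0 u=1:
t1 = w ⊕ z = 0 ⊕ 0 = 0
t2 = t1 ∨ w = 0 ∨ 0 = 0
t3 = t2 ∧ x = 0 ∧ 0 = 0
t4 = t3 ∨ t2 = 0 ∨ 0 = 0
t5 = u ∧ t4 = 1 ∧ 0 = 0
t6 = t5 ⊕ y = 0 ⊕ 1 = 1
t7 = t5 ⊼ t6 = 0 ⊼ 1 = 1
t8 = t7 ∧ y = 1 ∧ 1 = 1
t9 = t8 ∨ t1 = 1 ∨ 0 = 1
t10 = t2 ⊼ t9 = 0 ⊼ 1 = 1
So t10 = 1 as required.

x=0 y=1 z=0 w=0 u=1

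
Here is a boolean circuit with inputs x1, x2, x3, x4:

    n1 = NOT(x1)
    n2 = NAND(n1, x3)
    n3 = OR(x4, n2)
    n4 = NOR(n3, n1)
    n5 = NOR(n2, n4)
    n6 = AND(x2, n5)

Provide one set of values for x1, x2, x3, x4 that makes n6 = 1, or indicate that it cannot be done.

Check with x1=0, x2=1, x3=1, x4=0:
n1 = NOT(x1) = NOT 0 = 1
n2 = NAND(n1, x3) = NAND(1, 1) = 0
n3 = OR(x4, n2) = OR(0, 0) = 0
n4 = NOR(n3, n1) = NOR(0, 1) = 0
n5 = NOR(n2, n4) = NOR(0, 0) = 1
n6 = AND(x2, n5) = AND(1, 1) = 1
So n6 = 1 as required.

x1=0, x2=1, x3=1, x4=0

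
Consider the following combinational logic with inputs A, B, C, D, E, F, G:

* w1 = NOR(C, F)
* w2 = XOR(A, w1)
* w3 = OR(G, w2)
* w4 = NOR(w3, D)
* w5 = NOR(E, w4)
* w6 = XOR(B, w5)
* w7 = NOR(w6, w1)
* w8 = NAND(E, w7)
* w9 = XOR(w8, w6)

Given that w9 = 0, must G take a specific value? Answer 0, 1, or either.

either

Both values of G occur among assignments with w9 = 0:
  G=0: A=0, B=0, C=0, D=0, E=0, F=0, G=0
  G=1: A=0, B=0, C=0, D=0, E=0, F=0, G=1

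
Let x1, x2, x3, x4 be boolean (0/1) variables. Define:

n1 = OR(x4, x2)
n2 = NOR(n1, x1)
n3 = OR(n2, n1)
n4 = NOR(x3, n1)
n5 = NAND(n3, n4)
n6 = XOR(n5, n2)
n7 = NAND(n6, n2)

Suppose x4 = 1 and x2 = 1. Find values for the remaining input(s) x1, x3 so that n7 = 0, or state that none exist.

With x4 = 1 and x2 = 1 fixed, none of the 4 settings of x1, x3 give n7 = 0.
For example, with x1=1, x3=1:
n1 = OR(x4, x2) = OR(1, 1) = 1
n2 = NOR(n1, x1) = NOR(1, 1) = 0
n3 = OR(n2, n1) = OR(0, 1) = 1
n4 = NOR(x3, n1) = NOR(1, 1) = 0
n5 = NAND(n3, n4) = NAND(1, 0) = 1
n6 = XOR(n5, n2) = XOR(1, 0) = 1
n7 = NAND(n6, n2) = NAND(1, 0) = 1
giving n7 = 1 ≠ 0.

no solution exists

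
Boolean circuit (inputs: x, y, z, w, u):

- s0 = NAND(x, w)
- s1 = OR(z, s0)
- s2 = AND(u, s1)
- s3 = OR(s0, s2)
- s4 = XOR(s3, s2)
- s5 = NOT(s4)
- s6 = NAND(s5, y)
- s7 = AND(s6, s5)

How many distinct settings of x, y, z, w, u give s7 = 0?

22

s7 = AND(s6, s5) must be 0, so at least one of s6, s5 is 0.
Enumerating the 32 input combinations, 22 give s7 = 0 and 10 give s7 = 1.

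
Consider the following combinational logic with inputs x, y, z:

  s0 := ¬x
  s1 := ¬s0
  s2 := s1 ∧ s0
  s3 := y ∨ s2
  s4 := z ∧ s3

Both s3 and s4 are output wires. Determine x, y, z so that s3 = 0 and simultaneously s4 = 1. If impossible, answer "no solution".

Across all 8 input combinations, none give both s3 = 0 and s4 = 1.

no solution exists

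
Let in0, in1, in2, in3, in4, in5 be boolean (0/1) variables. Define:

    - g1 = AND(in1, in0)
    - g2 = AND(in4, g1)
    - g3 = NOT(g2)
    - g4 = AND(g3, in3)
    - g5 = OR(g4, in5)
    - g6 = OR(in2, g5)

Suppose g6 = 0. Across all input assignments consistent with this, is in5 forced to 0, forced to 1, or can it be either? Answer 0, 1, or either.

g6 = OR(in2, g5) must be 0, so both in2 = 0 and g5 = 0.
Every assignment with g6 = 0 has in5 = 0; there are 9 such assignment(s).

0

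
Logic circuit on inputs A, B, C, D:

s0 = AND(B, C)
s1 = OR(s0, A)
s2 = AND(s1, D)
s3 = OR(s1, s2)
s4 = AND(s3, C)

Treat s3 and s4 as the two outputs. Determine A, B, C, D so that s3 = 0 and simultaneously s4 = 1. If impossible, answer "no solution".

Across all 16 input combinations, none give both s3 = 0 and s4 = 1.

no solution exists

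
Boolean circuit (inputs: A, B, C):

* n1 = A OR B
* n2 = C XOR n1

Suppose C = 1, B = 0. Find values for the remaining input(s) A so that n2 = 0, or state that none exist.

A=1

Check with C = 1, B = 0 and A=1:
n1 = A OR B = 1 OR 0 = 1
n2 = C XOR n1 = 1 XOR 1 = 0
So n2 = 0.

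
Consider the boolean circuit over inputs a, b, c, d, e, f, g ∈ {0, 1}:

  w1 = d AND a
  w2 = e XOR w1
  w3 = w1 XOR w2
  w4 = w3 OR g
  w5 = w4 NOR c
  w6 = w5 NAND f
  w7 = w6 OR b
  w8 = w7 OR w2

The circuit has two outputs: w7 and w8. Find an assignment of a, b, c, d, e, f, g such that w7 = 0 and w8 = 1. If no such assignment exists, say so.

Check with a=1, b=0, c=0, d=1, e=0, f=1, g=0:
w1 = d AND a = 1 AND 1 = 1
w2 = e XOR w1 = 0 XOR 1 = 1
w3 = w1 XOR w2 = 1 XOR 1 = 0
w4 = w3 OR g = 0 OR 0 = 0
w5 = w4 NOR c = 0 NOR 0 = 1
w6 = w5 NAND f = 1 NAND 1 = 0
w7 = w6 OR b = 0 OR 0 = 0
w8 = w7 OR w2 = 0 OR 1 = 1
So w7 = 0 and w8 = 1.

a=1, b=0, c=0, d=1, e=0, f=1, g=0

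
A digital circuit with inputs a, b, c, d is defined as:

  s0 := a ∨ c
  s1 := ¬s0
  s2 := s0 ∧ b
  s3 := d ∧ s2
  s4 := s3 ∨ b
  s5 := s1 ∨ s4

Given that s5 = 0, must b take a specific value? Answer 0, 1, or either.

s5 = s1 ∨ s4 must be 0, so both s1 = 0 and s4 = 0.
s1 = ¬s0 must be 0, so s0 = 1.
s4 = s3 ∨ b must be 0, so both s3 = 0 and b = 0.
Every assignment with s5 = 0 has b = 0; there are 6 such assignment(s).

0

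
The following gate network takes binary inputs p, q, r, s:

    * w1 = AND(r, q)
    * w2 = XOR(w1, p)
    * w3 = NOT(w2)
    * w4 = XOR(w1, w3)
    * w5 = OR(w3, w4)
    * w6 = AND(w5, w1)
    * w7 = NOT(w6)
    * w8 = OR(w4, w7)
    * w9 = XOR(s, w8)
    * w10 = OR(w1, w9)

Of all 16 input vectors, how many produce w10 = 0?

w10 = OR(w1, w9) must be 0, so both w1 = 0 and w9 = 0.
w1 = AND(r, q) must be 0, so at least one of r, q is 0.
Satisfying assignments:
  p=0, q=0, r=0, s=1
  p=0, q=0, r=1, s=1
  p=0, q=1, r=0, s=1
  p=1, q=0, r=0, s=1
  p=1, q=0, r=1, s=1
  p=1, q=1, r=0, s=1

6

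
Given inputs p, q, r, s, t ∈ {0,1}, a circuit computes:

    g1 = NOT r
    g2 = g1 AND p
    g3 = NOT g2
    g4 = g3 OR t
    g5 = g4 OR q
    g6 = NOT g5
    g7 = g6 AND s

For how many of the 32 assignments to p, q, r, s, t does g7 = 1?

1

g7 = g6 AND s must be 1, so both g6 = 1 and s = 1.
Satisfying assignments:
  p=1, q=0, r=0, s=1, t=0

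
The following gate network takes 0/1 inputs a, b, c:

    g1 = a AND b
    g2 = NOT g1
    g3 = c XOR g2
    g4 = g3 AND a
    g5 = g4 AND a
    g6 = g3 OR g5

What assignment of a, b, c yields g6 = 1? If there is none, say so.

a=0, b=1, c=0

Check with a=0, b=1, c=0:
g1 = a AND b = 0 AND 1 = 0
g2 = NOT g1 = NOT 0 = 1
g3 = c XOR g2 = 0 XOR 1 = 1
g4 = g3 AND a = 1 AND 0 = 0
g5 = g4 AND a = 0 AND 0 = 0
g6 = g3 OR g5 = 1 OR 0 = 1
So g6 = 1 as required.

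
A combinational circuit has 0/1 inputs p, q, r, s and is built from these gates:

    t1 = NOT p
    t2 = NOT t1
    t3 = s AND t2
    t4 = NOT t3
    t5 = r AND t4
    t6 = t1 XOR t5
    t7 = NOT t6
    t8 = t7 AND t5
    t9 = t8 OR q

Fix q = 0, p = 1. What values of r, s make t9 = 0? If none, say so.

r=1, s=0

t9 = t8 OR q must be 0, so both t8 = 0 and q = 0.
t8 = t7 AND t5 must be 0, so at least one of t7, t5 is 0.
Check with q = 0, p = 1 and r=1, s=0:
t1 = NOT p = NOT 1 = 0
t2 = NOT t1 = NOT 0 = 1
t3 = s AND t2 = 0 AND 1 = 0
t4 = NOT t3 = NOT 0 = 1
t5 = r AND t4 = 1 AND 1 = 1
t6 = t1 XOR t5 = 0 XOR 1 = 1
t7 = NOT t6 = NOT 1 = 0
t8 = t7 AND t5 = 0 AND 1 = 0
t9 = t8 OR q = 0 OR 0 = 0
So t9 = 0.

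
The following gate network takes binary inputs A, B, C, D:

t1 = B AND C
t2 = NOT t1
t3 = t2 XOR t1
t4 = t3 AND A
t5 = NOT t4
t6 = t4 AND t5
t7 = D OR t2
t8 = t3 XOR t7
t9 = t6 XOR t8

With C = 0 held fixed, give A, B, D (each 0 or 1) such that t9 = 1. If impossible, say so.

With C = 0 fixed, none of the 8 settings of A, B, D give t9 = 1.
For example, with A=1, B=1, D=0:
t1 = B AND C = 1 AND 0 = 0
t2 = NOT t1 = NOT 0 = 1
t3 = t2 XOR t1 = 1 XOR 0 = 1
t4 = t3 AND A = 1 AND 1 = 1
t5 = NOT t4 = NOT 1 = 0
t6 = t4 AND t5 = 1 AND 0 = 0
t7 = D OR t2 = 0 OR 1 = 1
t8 = t3 XOR t7 = 1 XOR 1 = 0
t9 = t6 XOR t8 = 0 XOR 0 = 0
giving t9 = 0 ≠ 1.

no solution exists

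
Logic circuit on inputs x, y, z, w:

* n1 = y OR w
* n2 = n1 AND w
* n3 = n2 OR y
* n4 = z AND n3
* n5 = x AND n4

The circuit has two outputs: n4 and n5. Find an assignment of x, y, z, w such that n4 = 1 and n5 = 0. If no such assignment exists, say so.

x=0, y=1, z=1, w=0

Check with x=0, y=1, z=1, w=0:
n1 = y OR w = 1 OR 0 = 1
n2 = n1 AND w = 1 AND 0 = 0
n3 = n2 OR y = 0 OR 1 = 1
n4 = z AND n3 = 1 AND 1 = 1
n5 = x AND n4 = 0 AND 1 = 0
So n4 = 1 and n5 = 0.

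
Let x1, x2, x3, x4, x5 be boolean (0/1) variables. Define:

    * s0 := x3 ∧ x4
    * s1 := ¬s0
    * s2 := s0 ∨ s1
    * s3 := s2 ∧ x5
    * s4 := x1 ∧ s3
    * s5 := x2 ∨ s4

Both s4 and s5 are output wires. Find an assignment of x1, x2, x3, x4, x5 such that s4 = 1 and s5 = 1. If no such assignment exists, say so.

x1=1, x2=0, x3=1, x4=1, x5=1

Check with x1=1, x2=0, x3=1, x4=1, x5=1:
s0 = x3 ∧ x4 = 1 ∧ 1 = 1
s1 = ¬s0 = ¬1 = 0
s2 = s0 ∨ s1 = 1 ∨ 0 = 1
s3 = s2 ∧ x5 = 1 ∧ 1 = 1
s4 = x1 ∧ s3 = 1 ∧ 1 = 1
s5 = x2 ∨ s4 = 0 ∨ 1 = 1
So s4 = 1 and s5 = 1.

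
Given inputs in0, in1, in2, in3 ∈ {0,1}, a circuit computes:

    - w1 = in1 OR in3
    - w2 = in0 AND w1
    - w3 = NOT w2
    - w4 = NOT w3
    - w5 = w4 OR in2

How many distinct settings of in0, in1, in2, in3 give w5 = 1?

w5 = w4 OR in2 must be 1, so at least one of w4, in2 is 1.
Enumerating the 16 input combinations, 11 give w5 = 1 and 5 give w5 = 0.

11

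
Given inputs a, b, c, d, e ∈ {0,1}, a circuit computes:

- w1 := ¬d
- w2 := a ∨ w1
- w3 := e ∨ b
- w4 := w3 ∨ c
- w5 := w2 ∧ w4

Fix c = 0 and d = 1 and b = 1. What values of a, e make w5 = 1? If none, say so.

w5 = w2 ∧ w4 must be 1, so both w2 = 1 and w4 = 1.
Check with c = 0 and d = 1 and b = 1 and a=1, e=0:
w1 = ¬d = ¬1 = 0
w2 = a ∨ w1 = 1 ∨ 0 = 1
w3 = e ∨ b = 0 ∨ 1 = 1
w4 = w3 ∨ c = 1 ∨ 0 = 1
w5 = w2 ∧ w4 = 1 ∧ 1 = 1
So w5 = 1.

a=1 e=0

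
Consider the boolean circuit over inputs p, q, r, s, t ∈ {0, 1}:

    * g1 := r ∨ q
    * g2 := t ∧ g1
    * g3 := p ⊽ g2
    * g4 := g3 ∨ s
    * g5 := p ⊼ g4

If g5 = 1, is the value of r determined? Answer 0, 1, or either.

Both values of r occur among assignments with g5 = 1:
  r=0: p=0, q=0, r=0, s=0, t=0
  r=1: p=0, q=0, r=1, s=0, t=0

either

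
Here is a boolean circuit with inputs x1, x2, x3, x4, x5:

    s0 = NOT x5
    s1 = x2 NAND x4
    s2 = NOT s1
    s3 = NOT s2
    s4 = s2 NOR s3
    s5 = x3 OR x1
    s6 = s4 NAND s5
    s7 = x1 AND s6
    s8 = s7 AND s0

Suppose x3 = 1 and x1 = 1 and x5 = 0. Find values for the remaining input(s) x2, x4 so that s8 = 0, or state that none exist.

With x3 = 1 and x1 = 1 and x5 = 0 fixed, none of the 4 settings of x2, x4 give s8 = 0.
For example, with x2=1, x4=1:
s0 = NOT x5 = NOT 0 = 1
s1 = x2 NAND x4 = 1 NAND 1 = 0
s2 = NOT s1 = NOT 0 = 1
s3 = NOT s2 = NOT 1 = 0
s4 = s2 NOR s3 = 1 NOR 0 = 0
s5 = x3 OR x1 = 1 OR 1 = 1
s6 = s4 NAND s5 = 0 NAND 1 = 1
s7 = x1 AND s6 = 1 AND 1 = 1
s8 = s7 AND s0 = 1 AND 1 = 1
giving s8 = 1 ≠ 0.

no solution exists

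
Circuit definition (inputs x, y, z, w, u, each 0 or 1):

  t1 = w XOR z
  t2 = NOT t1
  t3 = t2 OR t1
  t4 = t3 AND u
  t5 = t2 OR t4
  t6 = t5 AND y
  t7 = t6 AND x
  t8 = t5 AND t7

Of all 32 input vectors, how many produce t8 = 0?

t8 = t5 AND t7 must be 0, so at least one of t5, t7 is 0.
Enumerating the 32 input combinations, 26 give t8 = 0 and 6 give t8 = 1.

26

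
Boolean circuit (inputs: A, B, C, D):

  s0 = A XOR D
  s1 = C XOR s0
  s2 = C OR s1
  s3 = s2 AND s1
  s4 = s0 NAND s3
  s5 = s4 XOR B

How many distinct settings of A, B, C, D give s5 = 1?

8

s5 = s4 XOR B must be 1, so s4 and B differ.
Enumerating the 16 input combinations, 8 give s5 = 1 and 8 give s5 = 0.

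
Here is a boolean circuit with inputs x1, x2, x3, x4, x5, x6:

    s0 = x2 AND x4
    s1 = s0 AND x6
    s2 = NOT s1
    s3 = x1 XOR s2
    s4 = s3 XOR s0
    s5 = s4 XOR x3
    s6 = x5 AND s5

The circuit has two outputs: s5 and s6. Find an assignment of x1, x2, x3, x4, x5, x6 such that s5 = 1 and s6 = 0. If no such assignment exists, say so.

Check with x1=1, x2=1, x3=0, x4=1, x5=0, x6=0:
s0 = x2 AND x4 = 1 AND 1 = 1
s1 = s0 AND x6 = 1 AND 0 = 0
s2 = NOT s1 = NOT 0 = 1
s3 = x1 XOR s2 = 1 XOR 1 = 0
s4 = s3 XOR s0 = 0 XOR 1 = 1
s5 = s4 XOR x3 = 1 XOR 0 = 1
s6 = x5 AND s5 = 0 AND 1 = 0
So s5 = 1 and s6 = 0.

x1=1, x2=1, x3=0, x4=1, x5=0, x6=0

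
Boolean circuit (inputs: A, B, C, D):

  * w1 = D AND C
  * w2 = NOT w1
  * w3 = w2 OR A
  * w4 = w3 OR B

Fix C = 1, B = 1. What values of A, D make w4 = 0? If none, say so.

With C = 1, B = 1 fixed, none of the 4 settings of A, D give w4 = 0.
For example, with A=1, D=0:
w1 = D AND C = 0 AND 1 = 0
w2 = NOT w1 = NOT 0 = 1
w3 = w2 OR A = 1 OR 1 = 1
w4 = w3 OR B = 1 OR 1 = 1
giving w4 = 1 ≠ 0.

no solution exists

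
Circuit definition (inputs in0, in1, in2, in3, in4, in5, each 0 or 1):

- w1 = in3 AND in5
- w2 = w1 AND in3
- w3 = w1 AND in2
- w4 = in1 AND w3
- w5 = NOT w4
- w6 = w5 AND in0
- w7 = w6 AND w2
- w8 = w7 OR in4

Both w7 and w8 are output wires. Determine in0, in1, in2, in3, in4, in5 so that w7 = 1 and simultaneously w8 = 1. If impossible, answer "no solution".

in0=1, in1=0, in2=0, in3=1, in4=0, in5=1

Check with in0=1, in1=0, in2=0, in3=1, in4=0, in5=1:
w1 = in3 AND in5 = 1 AND 1 = 1
w2 = w1 AND in3 = 1 AND 1 = 1
w3 = w1 AND in2 = 1 AND 0 = 0
w4 = in1 AND w3 = 0 AND 0 = 0
w5 = NOT w4 = NOT 0 = 1
w6 = w5 AND in0 = 1 AND 1 = 1
w7 = w6 AND w2 = 1 AND 1 = 1
w8 = w7 OR in4 = 1 OR 0 = 1
So w7 = 1 and w8 = 1.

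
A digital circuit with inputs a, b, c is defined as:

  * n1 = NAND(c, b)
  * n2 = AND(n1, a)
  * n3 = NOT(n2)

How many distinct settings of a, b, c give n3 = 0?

n3 = NOT(n2) must be 0, so n2 = 1.
n2 = AND(n1, a) must be 1, so both n1 = 1 and a = 1.
n1 = NAND(c, b) must be 1, so at least one of c, b is 0.
Enumerating the 8 input combinations, 3 give n3 = 0 and 5 give n3 = 1.

3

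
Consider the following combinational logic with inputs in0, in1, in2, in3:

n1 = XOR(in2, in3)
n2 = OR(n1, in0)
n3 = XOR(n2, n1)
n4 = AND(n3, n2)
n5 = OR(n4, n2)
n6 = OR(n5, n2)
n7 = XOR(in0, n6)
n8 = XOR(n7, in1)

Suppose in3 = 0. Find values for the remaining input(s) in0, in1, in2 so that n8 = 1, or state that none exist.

in0=1, in1=1, in2=1

n8 = XOR(n7, in1) must be 1, so n7 and in1 differ.
Check with in3 = 0 and in0=1, in1=1, in2=1:
n1 = XOR(in2, in3) = XOR(1, 0) = 1
n2 = OR(n1, in0) = OR(1, 1) = 1
n3 = XOR(n2, n1) = XOR(1, 1) = 0
n4 = AND(n3, n2) = AND(0, 1) = 0
n5 = OR(n4, n2) = OR(0, 1) = 1
n6 = OR(n5, n2) = OR(1, 1) = 1
n7 = XOR(in0, n6) = XOR(1, 1) = 0
n8 = XOR(n7, in1) = XOR(0, 1) = 1
So n8 = 1.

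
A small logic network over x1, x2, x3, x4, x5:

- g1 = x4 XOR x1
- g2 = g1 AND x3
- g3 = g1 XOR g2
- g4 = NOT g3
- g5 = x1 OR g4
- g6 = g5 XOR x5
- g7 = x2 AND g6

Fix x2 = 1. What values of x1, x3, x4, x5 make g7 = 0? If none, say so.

Check with x2 = 1 and x1=0, x3=0, x4=1, x5=0:
g1 = x4 XOR x1 = 1 XOR 0 = 1
g2 = g1 AND x3 = 1 AND 0 = 0
g3 = g1 XOR g2 = 1 XOR 0 = 1
g4 = NOT g3 = NOT 1 = 0
g5 = x1 OR g4 = 0 OR 0 = 0
g6 = g5 XOR x5 = 0 XOR 0 = 0
g7 = x2 AND g6 = 1 AND 0 = 0
So g7 = 0.

x1=0 x3=0 x4=1 x5=0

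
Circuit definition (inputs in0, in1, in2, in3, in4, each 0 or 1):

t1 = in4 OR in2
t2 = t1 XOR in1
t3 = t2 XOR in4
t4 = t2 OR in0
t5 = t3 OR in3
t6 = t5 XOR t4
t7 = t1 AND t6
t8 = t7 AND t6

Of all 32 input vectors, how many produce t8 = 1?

10

t8 = t7 AND t6 must be 1, so both t7 = 1 and t6 = 1.
t7 = t1 AND t6 must be 1, so both t1 = 1 and t6 = 1.
Enumerating the 32 input combinations, 10 give t8 = 1 and 22 give t8 = 0.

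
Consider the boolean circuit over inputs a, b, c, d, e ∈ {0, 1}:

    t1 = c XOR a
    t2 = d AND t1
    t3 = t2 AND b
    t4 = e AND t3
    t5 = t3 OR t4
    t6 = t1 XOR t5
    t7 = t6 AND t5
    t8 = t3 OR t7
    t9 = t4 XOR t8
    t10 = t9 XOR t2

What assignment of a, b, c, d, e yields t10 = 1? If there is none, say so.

a=0 b=0 c=1 d=1 e=0

Check with a=0 b=0 c=1 d=1 e=0:
t1 = c XOR a = 1 XOR 0 = 1
t2 = d AND t1 = 1 AND 1 = 1
t3 = t2 AND b = 1 AND 0 = 0
t4 = e AND t3 = 0 AND 0 = 0
t5 = t3 OR t4 = 0 OR 0 = 0
t6 = t1 XOR t5 = 1 XOR 0 = 1
t7 = t6 AND t5 = 1 AND 0 = 0
t8 = t3 OR t7 = 0 OR 0 = 0
t9 = t4 XOR t8 = 0 XOR 0 = 0
t10 = t9 XOR t2 = 0 XOR 1 = 1
So t10 = 1 as required.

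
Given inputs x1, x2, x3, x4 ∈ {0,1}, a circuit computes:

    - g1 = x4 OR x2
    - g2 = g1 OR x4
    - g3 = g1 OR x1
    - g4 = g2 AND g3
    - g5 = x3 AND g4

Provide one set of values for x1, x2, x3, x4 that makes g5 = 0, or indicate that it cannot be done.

g5 = x3 AND g4 must be 0, so at least one of x3, g4 is 0.
Check with x1=0 x2=1 x3=0 x4=0:
g1 = x4 OR x2 = 0 OR 1 = 1
g2 = g1 OR x4 = 1 OR 0 = 1
g3 = g1 OR x1 = 1 OR 0 = 1
g4 = g2 AND g3 = 1 AND 1 = 1
g5 = x3 AND g4 = 0 AND 1 = 0
So g5 = 0 as required.

x1=0 x2=1 x3=0 x4=0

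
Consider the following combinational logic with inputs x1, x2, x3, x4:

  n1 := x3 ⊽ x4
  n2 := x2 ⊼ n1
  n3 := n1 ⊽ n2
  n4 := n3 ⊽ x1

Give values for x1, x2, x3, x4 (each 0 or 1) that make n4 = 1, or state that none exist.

x1=0 x2=1 x3=1 x4=1

n4 = n3 ⊽ x1 must be 1, so both n3 = 0 and x1 = 0.
n3 = n1 ⊽ n2 must be 0, so at least one of n1, n2 is 1.
Check with x1=0 x2=1 x3=1 x4=1:
n1 = x3 ⊽ x4 = 1 ⊽ 1 = 0
n2 = x2 ⊼ n1 = 1 ⊼ 0 = 1
n3 = n1 ⊽ n2 = 0 ⊽ 1 = 0
n4 = n3 ⊽ x1 = 0 ⊽ 0 = 1
So n4 = 1 as required.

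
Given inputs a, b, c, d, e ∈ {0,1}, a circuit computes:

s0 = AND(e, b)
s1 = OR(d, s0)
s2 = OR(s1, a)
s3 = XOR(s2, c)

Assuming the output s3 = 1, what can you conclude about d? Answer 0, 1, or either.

Both values of d occur among assignments with s3 = 1:
  d=0: a=0, b=0, c=1, d=0, e=0
  d=1: a=0, b=0, c=0, d=1, e=0

either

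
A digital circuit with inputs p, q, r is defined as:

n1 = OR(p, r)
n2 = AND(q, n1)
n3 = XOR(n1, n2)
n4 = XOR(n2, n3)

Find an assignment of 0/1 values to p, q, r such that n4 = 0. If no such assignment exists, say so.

Check with p=0 q=1 r=0:
n1 = OR(p, r) = OR(0, 0) = 0
n2 = AND(q, n1) = AND(1, 0) = 0
n3 = XOR(n1, n2) = XOR(0, 0) = 0
n4 = XOR(n2, n3) = XOR(0, 0) = 0
So n4 = 0 as required.

p=0 q=1 r=0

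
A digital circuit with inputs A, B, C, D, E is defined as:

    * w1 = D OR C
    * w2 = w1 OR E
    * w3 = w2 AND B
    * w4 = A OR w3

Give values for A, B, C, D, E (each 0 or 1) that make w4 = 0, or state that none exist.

w4 = A OR w3 must be 0, so both A = 0 and w3 = 0.
Check with A=0, B=0, C=1, D=0, E=0:
w1 = D OR C = 0 OR 1 = 1
w2 = w1 OR E = 1 OR 0 = 1
w3 = w2 AND B = 1 AND 0 = 0
w4 = A OR w3 = 0 OR 0 = 0
So w4 = 0 as required.

A=0, B=0, C=1, D=0, E=0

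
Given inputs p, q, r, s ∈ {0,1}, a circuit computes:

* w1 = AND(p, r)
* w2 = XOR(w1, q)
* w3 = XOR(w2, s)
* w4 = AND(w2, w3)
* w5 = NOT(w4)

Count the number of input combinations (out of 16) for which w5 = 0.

4

w5 = NOT(w4) must be 0, so w4 = 1.
w4 = AND(w2, w3) must be 1, so both w2 = 1 and w3 = 1.
w2 = XOR(w1, q) must be 1, so w1 and q differ.
Satisfying assignments:
  p=0, q=1, r=0, s=0
  p=0, q=1, r=1, s=0
  p=1, q=0, r=1, s=0
  p=1, q=1, r=0, s=0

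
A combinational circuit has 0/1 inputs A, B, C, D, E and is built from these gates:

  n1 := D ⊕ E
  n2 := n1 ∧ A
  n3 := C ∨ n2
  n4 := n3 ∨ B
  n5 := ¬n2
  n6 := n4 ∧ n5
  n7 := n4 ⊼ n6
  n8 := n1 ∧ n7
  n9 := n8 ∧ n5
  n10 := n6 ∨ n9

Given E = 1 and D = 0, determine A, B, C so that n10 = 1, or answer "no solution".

Check with E = 1 and D = 0 and A=0, B=1, C=0:
n1 = D ⊕ E = 0 ⊕ 1 = 1
n2 = n1 ∧ A = 1 ∧ 0 = 0
n3 = C ∨ n2 = 0 ∨ 0 = 0
n4 = n3 ∨ B = 0 ∨ 1 = 1
n5 = ¬n2 = ¬0 = 1
n6 = n4 ∧ n5 = 1 ∧ 1 = 1
n7 = n4 ⊼ n6 = 1 ⊼ 1 = 0
n8 = n1 ∧ n7 = 1 ∧ 0 = 0
n9 = n8 ∧ n5 = 0 ∧ 1 = 0
n10 = n6 ∨ n9 = 1 ∨ 0 = 1
So n10 = 1.

A=0 B=1 C=0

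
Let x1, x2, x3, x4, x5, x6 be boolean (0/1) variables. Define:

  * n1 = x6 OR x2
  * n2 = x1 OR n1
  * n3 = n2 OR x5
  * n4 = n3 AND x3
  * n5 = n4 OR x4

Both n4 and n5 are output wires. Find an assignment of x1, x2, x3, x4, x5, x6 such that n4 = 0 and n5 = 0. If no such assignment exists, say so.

x1=1 x2=1 x3=0 x4=0 x5=1 x6=1

Check with x1=1 x2=1 x3=0 x4=0 x5=1 x6=1:
n1 = x6 OR x2 = 1 OR 1 = 1
n2 = x1 OR n1 = 1 OR 1 = 1
n3 = n2 OR x5 = 1 OR 1 = 1
n4 = n3 AND x3 = 1 AND 0 = 0
n5 = n4 OR x4 = 0 OR 0 = 0
So n4 = 0 and n5 = 0.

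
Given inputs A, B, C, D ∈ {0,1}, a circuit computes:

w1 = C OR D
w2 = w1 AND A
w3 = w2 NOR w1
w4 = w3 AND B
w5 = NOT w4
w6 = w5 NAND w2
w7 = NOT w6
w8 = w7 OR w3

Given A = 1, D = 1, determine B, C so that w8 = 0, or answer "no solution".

With A = 1, D = 1 fixed, none of the 4 settings of B, C give w8 = 0.
For example, with B=1, C=0:
w1 = C OR D = 0 OR 1 = 1
w2 = w1 AND A = 1 AND 1 = 1
w3 = w2 NOR w1 = 1 NOR 1 = 0
w4 = w3 AND B = 0 AND 1 = 0
w5 = NOT w4 = NOT 0 = 1
w6 = w5 NAND w2 = 1 NAND 1 = 0
w7 = NOT w6 = NOT 0 = 1
w8 = w7 OR w3 = 1 OR 0 = 1
giving w8 = 1 ≠ 0.

no solution exists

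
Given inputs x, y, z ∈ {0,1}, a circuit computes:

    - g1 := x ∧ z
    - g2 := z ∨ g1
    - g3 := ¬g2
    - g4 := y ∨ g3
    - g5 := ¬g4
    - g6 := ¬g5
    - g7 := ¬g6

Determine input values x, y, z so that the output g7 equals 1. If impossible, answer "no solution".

x=0, y=0, z=1

Check with x=0, y=0, z=1:
g1 = x ∧ z = 0 ∧ 1 = 0
g2 = z ∨ g1 = 1 ∨ 0 = 1
g3 = ¬g2 = ¬1 = 0
g4 = y ∨ g3 = 0 ∨ 0 = 0
g5 = ¬g4 = ¬0 = 1
g6 = ¬g5 = ¬1 = 0
g7 = ¬g6 = ¬0 = 1
So g7 = 1 as required.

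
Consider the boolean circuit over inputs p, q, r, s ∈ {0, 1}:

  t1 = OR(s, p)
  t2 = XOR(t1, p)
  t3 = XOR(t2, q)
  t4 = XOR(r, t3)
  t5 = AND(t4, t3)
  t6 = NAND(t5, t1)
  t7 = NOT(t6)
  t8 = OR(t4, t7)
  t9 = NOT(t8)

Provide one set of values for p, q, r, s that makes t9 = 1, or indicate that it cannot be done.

p=0, q=1, r=1, s=0

t9 = NOT(t8) must be 1, so t8 = 0.
t8 = OR(t4, t7) must be 0, so both t4 = 0 and t7 = 0.
Check with p=0, q=1, r=1, s=0:
t1 = OR(s, p) = OR(0, 0) = 0
t2 = XOR(t1, p) = XOR(0, 0) = 0
t3 = XOR(t2, q) = XOR(0, 1) = 1
t4 = XOR(r, t3) = XOR(1, 1) = 0
t5 = AND(t4, t3) = AND(0, 1) = 0
t6 = NAND(t5, t1) = NAND(0, 0) = 1
t7 = NOT(t6) = NOT 1 = 0
t8 = OR(t4, t7) = OR(0, 0) = 0
t9 = NOT(t8) = NOT 0 = 1
So t9 = 1 as required.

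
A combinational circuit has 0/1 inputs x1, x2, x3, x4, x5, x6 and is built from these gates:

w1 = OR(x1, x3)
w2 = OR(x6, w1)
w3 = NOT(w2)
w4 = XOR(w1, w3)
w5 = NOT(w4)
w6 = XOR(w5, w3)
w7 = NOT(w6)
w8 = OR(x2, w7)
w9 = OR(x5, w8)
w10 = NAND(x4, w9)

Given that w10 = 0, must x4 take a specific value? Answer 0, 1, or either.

1

w10 = NAND(x4, w9) must be 0, so both x4 = 1 and w9 = 1.
w9 = OR(x5, w8) must be 1, so at least one of x5, w8 is 1.
Every assignment with w10 = 0 has x4 = 1; there are 30 such assignment(s).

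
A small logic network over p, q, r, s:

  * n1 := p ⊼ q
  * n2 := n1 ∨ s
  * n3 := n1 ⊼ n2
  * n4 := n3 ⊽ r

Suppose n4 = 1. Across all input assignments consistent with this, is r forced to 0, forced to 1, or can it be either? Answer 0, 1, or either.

0

n4 = n3 ⊽ r must be 1, so both n3 = 0 and r = 0.
n3 = n1 ⊼ n2 must be 0, so both n1 = 1 and n2 = 1.
Every assignment with n4 = 1 has r = 0; there are 6 such assignment(s).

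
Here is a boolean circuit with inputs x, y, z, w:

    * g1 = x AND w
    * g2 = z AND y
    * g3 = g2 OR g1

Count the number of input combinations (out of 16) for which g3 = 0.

9

g3 = g2 OR g1 must be 0, so both g2 = 0 and g1 = 0.
g2 = z AND y must be 0, so at least one of z, y is 0.
Enumerating the 16 input combinations, 9 give g3 = 0 and 7 give g3 = 1.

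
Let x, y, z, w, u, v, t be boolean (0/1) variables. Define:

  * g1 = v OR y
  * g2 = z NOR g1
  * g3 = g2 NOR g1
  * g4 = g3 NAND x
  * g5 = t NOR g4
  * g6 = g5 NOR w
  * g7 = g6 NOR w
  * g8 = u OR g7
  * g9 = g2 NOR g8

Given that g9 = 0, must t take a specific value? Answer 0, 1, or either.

Both values of t occur among assignments with g9 = 0:
  t=0: x=0, y=0, z=0, w=0, u=0, v=0, t=0
  t=1: x=0, y=0, z=0, w=0, u=0, v=0, t=1

either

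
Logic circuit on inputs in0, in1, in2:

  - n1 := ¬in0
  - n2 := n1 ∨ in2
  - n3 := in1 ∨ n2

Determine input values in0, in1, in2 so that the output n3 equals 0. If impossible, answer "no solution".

in0=1 in1=0 in2=0

n3 = in1 ∨ n2 must be 0, so both in1 = 0 and n2 = 0.
Check with in0=1 in1=0 in2=0:
n1 = ¬in0 = ¬1 = 0
n2 = n1 ∨ in2 = 0 ∨ 0 = 0
n3 = in1 ∨ n2 = 0 ∨ 0 = 0
So n3 = 0 as required.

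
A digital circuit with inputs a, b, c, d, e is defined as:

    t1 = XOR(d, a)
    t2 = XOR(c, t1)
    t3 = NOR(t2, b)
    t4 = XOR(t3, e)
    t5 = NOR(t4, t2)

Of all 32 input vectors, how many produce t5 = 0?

24

t5 = NOR(t4, t2) must be 0, so at least one of t4, t2 is 1.
Enumerating the 32 input combinations, 24 give t5 = 0 and 8 give t5 = 1.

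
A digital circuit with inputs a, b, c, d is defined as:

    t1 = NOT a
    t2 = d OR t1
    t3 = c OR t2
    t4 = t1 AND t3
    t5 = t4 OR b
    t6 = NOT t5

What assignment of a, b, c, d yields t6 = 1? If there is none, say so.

t6 = NOT t5 must be 1, so t5 = 0.
t5 = t4 OR b must be 0, so both t4 = 0 and b = 0.
t4 = t1 AND t3 must be 0, so at least one of t1, t3 is 0.
Check with a=1, b=0, c=1, d=0:
t1 = NOT a = NOT 1 = 0
t2 = d OR t1 = 0 OR 0 = 0
t3 = c OR t2 = 1 OR 0 = 1
t4 = t1 AND t3 = 0 AND 1 = 0
t5 = t4 OR b = 0 OR 0 = 0
t6 = NOT t5 = NOT 0 = 1
So t6 = 1 as required.

a=1, b=0, c=1, d=0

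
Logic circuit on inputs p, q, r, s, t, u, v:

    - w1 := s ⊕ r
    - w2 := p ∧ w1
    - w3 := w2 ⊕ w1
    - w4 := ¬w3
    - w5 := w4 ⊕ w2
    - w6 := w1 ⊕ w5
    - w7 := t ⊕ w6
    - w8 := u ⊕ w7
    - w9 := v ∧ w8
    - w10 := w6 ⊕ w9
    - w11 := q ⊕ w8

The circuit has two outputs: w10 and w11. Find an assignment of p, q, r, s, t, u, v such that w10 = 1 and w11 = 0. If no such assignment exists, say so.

p=1, q=0, r=1, s=0, t=1, u=0, v=1

Check with p=1, q=0, r=1, s=0, t=1, u=0, v=1:
w1 = s ⊕ r = 0 ⊕ 1 = 1
w2 = p ∧ w1 = 1 ∧ 1 = 1
w3 = w2 ⊕ w1 = 1 ⊕ 1 = 0
w4 = ¬w3 = ¬0 = 1
w5 = w4 ⊕ w2 = 1 ⊕ 1 = 0
w6 = w1 ⊕ w5 = 1 ⊕ 0 = 1
w7 = t ⊕ w6 = 1 ⊕ 1 = 0
w8 = u ⊕ w7 = 0 ⊕ 0 = 0
w9 = v ∧ w8 = 1 ∧ 0 = 0
w10 = w6 ⊕ w9 = 1 ⊕ 0 = 1
w11 = q ⊕ w8 = 0 ⊕ 0 = 0
So w10 = 1 and w11 = 0.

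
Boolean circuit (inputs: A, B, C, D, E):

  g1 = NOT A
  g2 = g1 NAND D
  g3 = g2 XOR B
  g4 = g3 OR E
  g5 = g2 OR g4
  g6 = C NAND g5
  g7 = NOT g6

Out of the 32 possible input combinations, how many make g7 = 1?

15

g7 = NOT g6 must be 1, so g6 = 0.
g6 = C NAND g5 must be 0, so both C = 1 and g5 = 1.
g5 = g2 OR g4 must be 1, so at least one of g2, g4 is 1.
Enumerating the 32 input combinations, 15 give g7 = 1 and 17 give g7 = 0.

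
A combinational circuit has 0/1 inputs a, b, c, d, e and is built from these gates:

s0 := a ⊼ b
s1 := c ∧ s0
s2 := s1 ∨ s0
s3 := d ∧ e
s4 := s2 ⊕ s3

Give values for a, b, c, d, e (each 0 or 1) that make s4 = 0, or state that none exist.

a=0, b=1, c=0, d=1, e=1

s4 = s2 ⊕ s3 must be 0, so s2 and s3 are equal.
Check with a=0, b=1, c=0, d=1, e=1:
s0 = a ⊼ b = 0 ⊼ 1 = 1
s1 = c ∧ s0 = 0 ∧ 1 = 0
s2 = s1 ∨ s0 = 0 ∨ 1 = 1
s3 = d ∧ e = 1 ∧ 1 = 1
s4 = s2 ⊕ s3 = 1 ⊕ 1 = 0
So s4 = 0 as required.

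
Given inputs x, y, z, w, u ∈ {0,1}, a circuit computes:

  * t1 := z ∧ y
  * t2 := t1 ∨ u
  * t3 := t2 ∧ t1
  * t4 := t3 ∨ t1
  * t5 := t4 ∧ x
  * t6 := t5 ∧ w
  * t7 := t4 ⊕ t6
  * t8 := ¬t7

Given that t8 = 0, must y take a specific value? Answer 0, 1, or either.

t8 = ¬t7 must be 0, so t7 = 1.
t7 = t4 ⊕ t6 must be 1, so t4 and t6 differ.
Every assignment with t8 = 0 has y = 1; there are 6 such assignment(s).

1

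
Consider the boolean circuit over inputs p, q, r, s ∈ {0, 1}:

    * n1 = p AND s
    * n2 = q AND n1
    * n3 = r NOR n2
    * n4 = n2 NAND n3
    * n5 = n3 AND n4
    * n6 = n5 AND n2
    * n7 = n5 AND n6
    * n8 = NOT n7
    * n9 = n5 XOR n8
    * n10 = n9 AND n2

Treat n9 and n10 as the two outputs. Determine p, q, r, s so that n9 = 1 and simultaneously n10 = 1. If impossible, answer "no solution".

p=1, q=1, r=1, s=1

Check with p=1, q=1, r=1, s=1:
n1 = p AND s = 1 AND 1 = 1
n2 = q AND n1 = 1 AND 1 = 1
n3 = r NOR n2 = 1 NOR 1 = 0
n4 = n2 NAND n3 = 1 NAND 0 = 1
n5 = n3 AND n4 = 0 AND 1 = 0
n6 = n5 AND n2 = 0 AND 1 = 0
n7 = n5 AND n6 = 0 AND 0 = 0
n8 = NOT n7 = NOT 0 = 1
n9 = n5 XOR n8 = 0 XOR 1 = 1
n10 = n9 AND n2 = 1 AND 1 = 1
So n9 = 1 and n10 = 1.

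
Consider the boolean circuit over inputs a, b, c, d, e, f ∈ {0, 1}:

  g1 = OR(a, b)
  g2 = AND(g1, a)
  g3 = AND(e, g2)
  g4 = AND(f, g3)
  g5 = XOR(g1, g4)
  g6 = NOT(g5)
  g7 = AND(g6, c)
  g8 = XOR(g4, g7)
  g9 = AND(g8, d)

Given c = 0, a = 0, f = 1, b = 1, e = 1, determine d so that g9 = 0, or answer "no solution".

g9 = AND(g8, d) must be 0, so at least one of g8, d is 0.
Check with c = 0, a = 0, f = 1, b = 1, e = 1 and d=1:
g1 = OR(a, b) = OR(0, 1) = 1
g2 = AND(g1, a) = AND(1, 0) = 0
g3 = AND(e, g2) = AND(1, 0) = 0
g4 = AND(f, g3) = AND(1, 0) = 0
g5 = XOR(g1, g4) = XOR(1, 0) = 1
g6 = NOT(g5) = NOT 1 = 0
g7 = AND(g6, c) = AND(0, 0) = 0
g8 = XOR(g4, g7) = XOR(0, 0) = 0
g9 = AND(g8, d) = AND(0, 1) = 0
So g9 = 0.

d=1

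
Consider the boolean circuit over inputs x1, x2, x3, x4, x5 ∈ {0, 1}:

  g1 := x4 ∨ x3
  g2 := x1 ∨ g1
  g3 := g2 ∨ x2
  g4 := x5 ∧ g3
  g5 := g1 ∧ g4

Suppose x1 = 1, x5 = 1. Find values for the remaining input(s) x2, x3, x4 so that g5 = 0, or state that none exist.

x2=0 x3=0 x4=0

g5 = g1 ∧ g4 must be 0, so at least one of g1, g4 is 0.
Check with x1 = 1, x5 = 1 and x2=0, x3=0, x4=0:
g1 = x4 ∨ x3 = 0 ∨ 0 = 0
g2 = x1 ∨ g1 = 1 ∨ 0 = 1
g3 = g2 ∨ x2 = 1 ∨ 0 = 1
g4 = x5 ∧ g3 = 1 ∧ 1 = 1
g5 = g1 ∧ g4 = 0 ∧ 1 = 0
So g5 = 0.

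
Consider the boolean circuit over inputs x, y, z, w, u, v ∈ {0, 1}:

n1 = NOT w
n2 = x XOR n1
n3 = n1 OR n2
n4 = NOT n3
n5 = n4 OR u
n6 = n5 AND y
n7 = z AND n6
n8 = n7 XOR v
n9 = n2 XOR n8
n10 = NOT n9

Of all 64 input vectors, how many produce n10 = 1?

32

n10 = NOT n9 must be 1, so n9 = 0.
Enumerating the 64 input combinations, 32 give n10 = 1 and 32 give n10 = 0.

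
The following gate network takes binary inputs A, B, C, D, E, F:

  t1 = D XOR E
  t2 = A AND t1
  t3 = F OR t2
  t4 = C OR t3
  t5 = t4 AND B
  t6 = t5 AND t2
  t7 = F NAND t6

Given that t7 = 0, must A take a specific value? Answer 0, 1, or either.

1

t7 = F NAND t6 must be 0, so both F = 1 and t6 = 1.
t6 = t5 AND t2 must be 1, so both t5 = 1 and t2 = 1.
t5 = t4 AND B must be 1, so both t4 = 1 and B = 1.
Every assignment with t7 = 0 has A = 1; there are 4 such assignment(s).
  A=1, B=1, C=0, D=0, E=1, F=1
  A=1, B=1, C=0, D=1, E=0, F=1
  A=1, B=1, C=1, D=0, E=1, F=1
  A=1, B=1, C=1, D=1, E=0, F=1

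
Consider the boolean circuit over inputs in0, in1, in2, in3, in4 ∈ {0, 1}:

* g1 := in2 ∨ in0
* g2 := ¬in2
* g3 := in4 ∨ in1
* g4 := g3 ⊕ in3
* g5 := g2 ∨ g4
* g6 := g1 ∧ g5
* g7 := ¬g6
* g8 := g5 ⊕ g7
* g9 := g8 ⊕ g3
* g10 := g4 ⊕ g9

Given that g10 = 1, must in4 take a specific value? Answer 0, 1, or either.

either

Both values of in4 occur among assignments with g10 = 1:
  in4=0: in0=0, in1=0, in2=0, in3=1, in4=0
  in4=1: in0=0, in1=0, in2=0, in3=1, in4=1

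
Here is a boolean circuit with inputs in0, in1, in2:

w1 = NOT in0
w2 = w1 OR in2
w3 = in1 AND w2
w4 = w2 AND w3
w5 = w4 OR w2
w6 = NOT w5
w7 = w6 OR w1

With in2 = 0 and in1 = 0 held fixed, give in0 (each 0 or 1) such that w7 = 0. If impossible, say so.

no solution exists

With in2 = 0 and in1 = 0 fixed, none of the 2 settings of in0 give w7 = 0.
For example, with in0=0:
w1 = NOT in0 = NOT 0 = 1
w2 = w1 OR in2 = 1 OR 0 = 1
w3 = in1 AND w2 = 0 AND 1 = 0
w4 = w2 AND w3 = 1 AND 0 = 0
w5 = w4 OR w2 = 0 OR 1 = 1
w6 = NOT w5 = NOT 1 = 0
w7 = w6 OR w1 = 0 OR 1 = 1
giving w7 = 1 ≠ 0.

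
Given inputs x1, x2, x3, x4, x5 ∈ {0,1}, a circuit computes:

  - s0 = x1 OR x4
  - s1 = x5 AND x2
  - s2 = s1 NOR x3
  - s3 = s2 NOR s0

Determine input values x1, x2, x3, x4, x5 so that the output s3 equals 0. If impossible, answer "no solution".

s3 = s2 NOR s0 must be 0, so at least one of s2, s0 is 1.
Check with x1=1 x2=1 x3=0 x4=1 x5=0:
s0 = x1 OR x4 = 1 OR 1 = 1
s1 = x5 AND x2 = 0 AND 1 = 0
s2 = s1 NOR x3 = 0 NOR 0 = 1
s3 = s2 NOR s0 = 1 NOR 1 = 0
So s3 = 0 as required.

x1=1 x2=1 x3=0 x4=1 x5=0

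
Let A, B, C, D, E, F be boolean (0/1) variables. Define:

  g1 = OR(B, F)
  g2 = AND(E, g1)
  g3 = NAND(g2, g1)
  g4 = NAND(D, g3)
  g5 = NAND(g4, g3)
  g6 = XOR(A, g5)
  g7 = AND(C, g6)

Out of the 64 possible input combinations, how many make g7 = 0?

g7 = AND(C, g6) must be 0, so at least one of C, g6 is 0.
Enumerating the 64 input combinations, 48 give g7 = 0 and 16 give g7 = 1.

48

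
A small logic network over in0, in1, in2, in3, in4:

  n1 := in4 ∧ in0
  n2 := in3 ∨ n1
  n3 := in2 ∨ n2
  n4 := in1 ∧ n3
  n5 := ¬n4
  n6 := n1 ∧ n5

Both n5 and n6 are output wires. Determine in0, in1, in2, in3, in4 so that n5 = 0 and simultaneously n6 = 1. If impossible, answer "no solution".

Across all 32 input combinations, none give both n5 = 0 and n6 = 1.

no solution exists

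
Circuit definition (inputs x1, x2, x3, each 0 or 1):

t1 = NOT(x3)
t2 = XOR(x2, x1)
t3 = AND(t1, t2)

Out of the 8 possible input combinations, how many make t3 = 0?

t3 = AND(t1, t2) must be 0, so at least one of t1, t2 is 0.
Enumerating the 8 input combinations, 6 give t3 = 0 and 2 give t3 = 1.

6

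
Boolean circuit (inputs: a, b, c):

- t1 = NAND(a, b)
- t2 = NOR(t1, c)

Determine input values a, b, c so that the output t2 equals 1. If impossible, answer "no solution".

t2 = NOR(t1, c) must be 1, so both t1 = 0 and c = 0.
t1 = NAND(a, b) must be 0, so both a = 1 and b = 1.
Check with a=1, b=1, c=0:
t1 = NAND(a, b) = NAND(1, 1) = 0
t2 = NOR(t1, c) = NOR(0, 0) = 1
So t2 = 1 as required.

a=1, b=1, c=0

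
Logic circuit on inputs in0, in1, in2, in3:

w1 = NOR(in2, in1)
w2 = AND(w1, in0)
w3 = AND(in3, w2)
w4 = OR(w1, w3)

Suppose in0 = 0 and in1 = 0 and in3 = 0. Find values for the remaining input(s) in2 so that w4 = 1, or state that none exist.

Check with in0 = 0 and in1 = 0 and in3 = 0 and in2=0:
w1 = NOR(in2, in1) = NOR(0, 0) = 1
w2 = AND(w1, in0) = AND(1, 0) = 0
w3 = AND(in3, w2) = AND(0, 0) = 0
w4 = OR(w1, w3) = OR(1, 0) = 1
So w4 = 1.

in2=0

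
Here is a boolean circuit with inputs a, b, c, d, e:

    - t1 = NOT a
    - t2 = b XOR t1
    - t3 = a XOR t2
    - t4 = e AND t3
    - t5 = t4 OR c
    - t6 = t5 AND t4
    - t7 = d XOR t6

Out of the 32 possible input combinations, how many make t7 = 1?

16

t7 = d XOR t6 must be 1, so d and t6 differ.
Enumerating the 32 input combinations, 16 give t7 = 1 and 16 give t7 = 0.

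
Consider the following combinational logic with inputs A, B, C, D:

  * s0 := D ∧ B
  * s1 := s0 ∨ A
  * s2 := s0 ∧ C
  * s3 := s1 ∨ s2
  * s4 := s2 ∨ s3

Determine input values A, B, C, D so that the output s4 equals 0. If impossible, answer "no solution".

A=0, B=1, C=1, D=0

s4 = s2 ∨ s3 must be 0, so both s2 = 0 and s3 = 0.
Check with A=0, B=1, C=1, D=0:
s0 = D ∧ B = 0 ∧ 1 = 0
s1 = s0 ∨ A = 0 ∨ 0 = 0
s2 = s0 ∧ C = 0 ∧ 1 = 0
s3 = s1 ∨ s2 = 0 ∨ 0 = 0
s4 = s2 ∨ s3 = 0 ∨ 0 = 0
So s4 = 0 as required.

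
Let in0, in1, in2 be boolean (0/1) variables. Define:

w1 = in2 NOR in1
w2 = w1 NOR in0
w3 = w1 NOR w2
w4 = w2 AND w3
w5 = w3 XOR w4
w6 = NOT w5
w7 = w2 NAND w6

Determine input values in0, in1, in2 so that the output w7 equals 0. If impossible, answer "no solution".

in0=0, in1=1, in2=0

w7 = w2 NAND w6 must be 0, so both w2 = 1 and w6 = 1.
w2 = w1 NOR in0 must be 1, so both w1 = 0 and in0 = 0.
Check with in0=0, in1=1, in2=0:
w1 = in2 NOR in1 = 0 NOR 1 = 0
w2 = w1 NOR in0 = 0 NOR 0 = 1
w3 = w1 NOR w2 = 0 NOR 1 = 0
w4 = w2 AND w3 = 1 AND 0 = 0
w5 = w3 XOR w4 = 0 XOR 0 = 0
w6 = NOT w5 = NOT 0 = 1
w7 = w2 NAND w6 = 1 NAND 1 = 0
So w7 = 0 as required.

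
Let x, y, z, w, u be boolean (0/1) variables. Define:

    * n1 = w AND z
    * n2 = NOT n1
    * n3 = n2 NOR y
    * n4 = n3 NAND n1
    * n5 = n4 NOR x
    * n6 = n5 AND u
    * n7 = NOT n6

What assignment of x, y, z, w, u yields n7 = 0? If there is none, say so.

Check with x=0, y=0, z=1, w=1, u=1:
n1 = w AND z = 1 AND 1 = 1
n2 = NOT n1 = NOT 1 = 0
n3 = n2 NOR y = 0 NOR 0 = 1
n4 = n3 NAND n1 = 1 NAND 1 = 0
n5 = n4 NOR x = 0 NOR 0 = 1
n6 = n5 AND u = 1 AND 1 = 1
n7 = NOT n6 = NOT 1 = 0
So n7 = 0 as required.

x=0, y=0, z=1, w=1, u=1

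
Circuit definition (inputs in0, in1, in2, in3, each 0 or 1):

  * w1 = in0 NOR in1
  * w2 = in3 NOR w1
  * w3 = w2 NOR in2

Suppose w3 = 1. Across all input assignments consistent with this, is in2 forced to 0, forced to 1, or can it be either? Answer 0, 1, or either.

0

w3 = w2 NOR in2 must be 1, so both w2 = 0 and in2 = 0.
w2 = in3 NOR w1 must be 0, so at least one of in3, w1 is 1.
Every assignment with w3 = 1 has in2 = 0; there are 5 such assignment(s).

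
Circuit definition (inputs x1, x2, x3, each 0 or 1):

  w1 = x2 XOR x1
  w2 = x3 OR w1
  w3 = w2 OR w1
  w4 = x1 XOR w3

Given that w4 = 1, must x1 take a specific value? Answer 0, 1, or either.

Both values of x1 occur among assignments with w4 = 1:
  x1=0: x1=0, x2=0, x3=1
  x1=1: x1=1, x2=1, x3=0

either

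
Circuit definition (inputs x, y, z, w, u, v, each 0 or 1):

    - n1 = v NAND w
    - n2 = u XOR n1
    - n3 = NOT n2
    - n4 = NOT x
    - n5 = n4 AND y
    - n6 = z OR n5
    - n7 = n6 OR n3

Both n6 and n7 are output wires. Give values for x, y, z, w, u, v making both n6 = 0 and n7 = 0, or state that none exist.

Check with x=1, y=0, z=0, w=1, u=1, v=1:
n1 = v NAND w = 1 NAND 1 = 0
n2 = u XOR n1 = 1 XOR 0 = 1
n3 = NOT n2 = NOT 1 = 0
n4 = NOT x = NOT 1 = 0
n5 = n4 AND y = 0 AND 0 = 0
n6 = z OR n5 = 0 OR 0 = 0
n7 = n6 OR n3 = 0 OR 0 = 0
So n6 = 0 and n7 = 0.

x=1, y=0, z=0, w=1, u=1, v=1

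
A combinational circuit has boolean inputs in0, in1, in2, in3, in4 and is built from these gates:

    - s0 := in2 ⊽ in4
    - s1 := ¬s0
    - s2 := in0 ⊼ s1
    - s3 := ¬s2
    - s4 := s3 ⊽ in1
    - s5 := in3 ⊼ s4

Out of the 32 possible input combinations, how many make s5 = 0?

s5 = in3 ⊼ s4 must be 0, so both in3 = 1 and s4 = 1.
s4 = s3 ⊽ in1 must be 1, so both s3 = 0 and in1 = 0.
s3 = ¬s2 must be 0, so s2 = 1.
Satisfying assignments:
  in0=0, in1=0, in2=0, in3=1, in4=0
  in0=0, in1=0, in2=0, in3=1, in4=1
  in0=0, in1=0, in2=1, in3=1, in4=0
  in0=0, in1=0, in2=1, in3=1, in4=1
  in0=1, in1=0, in2=0, in3=1, in4=0

5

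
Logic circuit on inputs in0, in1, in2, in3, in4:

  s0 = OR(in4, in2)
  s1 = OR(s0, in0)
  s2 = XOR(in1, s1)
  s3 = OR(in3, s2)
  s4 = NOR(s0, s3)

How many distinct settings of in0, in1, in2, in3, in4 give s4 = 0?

30

s4 = NOR(s0, s3) must be 0, so at least one of s0, s3 is 1.
Enumerating the 32 input combinations, 30 give s4 = 0 and 2 give s4 = 1.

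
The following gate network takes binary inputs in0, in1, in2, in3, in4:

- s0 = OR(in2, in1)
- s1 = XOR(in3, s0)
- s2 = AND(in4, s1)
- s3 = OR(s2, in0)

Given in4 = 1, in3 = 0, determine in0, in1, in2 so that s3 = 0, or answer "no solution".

in0=0, in1=0, in2=0

Check with in4 = 1, in3 = 0 and in0=0, in1=0, in2=0:
s0 = OR(in2, in1) = OR(0, 0) = 0
s1 = XOR(in3, s0) = XOR(0, 0) = 0
s2 = AND(in4, s1) = AND(1, 0) = 0
s3 = OR(s2, in0) = OR(0, 0) = 0
So s3 = 0.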